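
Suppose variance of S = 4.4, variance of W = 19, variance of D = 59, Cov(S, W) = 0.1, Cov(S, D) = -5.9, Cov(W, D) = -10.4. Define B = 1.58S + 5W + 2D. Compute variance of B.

variance of B = a²·variance of S + b²·variance of W + c²·variance of D + 2ab·Cov(S, W) + 2ac·Cov(S, D) + 2bc·Cov(W, D), with a = 1.58, b = 5, c = 2.
= 10.98416 + 475 + 236 + 1.58 + (-37.288) + (-208)
= 478.27616.

variance of B = 478.27616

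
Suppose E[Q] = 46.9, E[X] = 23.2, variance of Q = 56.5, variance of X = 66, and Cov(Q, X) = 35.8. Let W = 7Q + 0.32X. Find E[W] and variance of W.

E[W] = 7·E[Q] + 0.32·E[X] = 7·46.9 + 0.32·23.2 = 335.724.
variance of W = a²·variance of Q + b²·variance of X + 2ab·Cov(Q, X) with a = 7, b = 0.32.
= 7²·56.5 + 0.32²·66 + 2·7·0.32·35.8
= 2768.5 + 6.7584 + 160.384 = 2935.6424.

E[W] = 335.724, variance of W = 2935.6424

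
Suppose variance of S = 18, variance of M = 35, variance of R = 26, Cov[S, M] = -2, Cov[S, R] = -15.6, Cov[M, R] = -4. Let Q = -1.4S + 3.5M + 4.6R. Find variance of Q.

variance of Q = 1105.918

variance of Q = a²·variance of S + b²·variance of M + c²·variance of R + 2ab·Cov[S, M] + 2ac·Cov[S, R] + 2bc·Cov[M, R], with a = -1.4, b = 3.5, c = 4.6.
= 35.28 + 428.75 + 550.16 + 19.6 + 200.928 + (-128.8)
= 1105.918.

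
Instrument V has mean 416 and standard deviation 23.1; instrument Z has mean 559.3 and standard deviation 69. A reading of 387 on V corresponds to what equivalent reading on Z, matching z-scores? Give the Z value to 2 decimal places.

z = (387 − 416)/23.1 ≈ -1.2554.
Z = 559.3 + z·69 = 559.3 + (387 − 416)·69/23.1 ≈ 472.68.

Z = 472.68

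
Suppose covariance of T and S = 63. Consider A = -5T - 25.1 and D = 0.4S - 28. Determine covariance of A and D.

covariance of A and D = -126

covariance of A and D = a·c·covariance of T and S = (-5)·0.4·63 = -126. Additive constants drop out.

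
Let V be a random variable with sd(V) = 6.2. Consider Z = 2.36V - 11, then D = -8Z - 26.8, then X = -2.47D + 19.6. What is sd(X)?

sd(X) = 289.12832

sd(Z) = |2.36|·6.2 = 14.632.
sd(D) = |-8|·14.632 = 117.056.
sd(X) = |-2.47|·117.056 = 289.12832.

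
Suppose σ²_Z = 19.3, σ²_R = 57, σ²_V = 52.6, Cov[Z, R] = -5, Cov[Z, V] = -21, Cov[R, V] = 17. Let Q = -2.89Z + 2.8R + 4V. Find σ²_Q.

σ²_Q = a²·σ²_Z + b²·σ²_R + c²·σ²_V + 2ab·Cov[Z, R] + 2ac·Cov[Z, V] + 2bc·Cov[R, V], with a = -2.89, b = 2.8, c = 4.
= 161.19553 + 446.88 + 841.6 + 80.92 + 485.52 + 380.8
= 2396.91553.

σ²_Q = 2396.91553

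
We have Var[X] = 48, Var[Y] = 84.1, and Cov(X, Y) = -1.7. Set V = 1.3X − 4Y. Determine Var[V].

Var[V] = a²·Var[X] + b²·Var[Y] + 2ab·Cov(X, Y) with a = 1.3, b = -4.
= 1.3²·48 + (-4)²·84.1 + 2·1.3·(-4)·(-1.7)
= 81.12 + 1345.6 + 17.68 = 1444.4.

Var[V] = 1444.4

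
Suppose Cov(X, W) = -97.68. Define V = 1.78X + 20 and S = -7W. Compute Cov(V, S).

Cov(V, S) = 1217.0928

Cov(V, S) = a·c·Cov(X, W) = 1.78·(-7)·(-97.68) = 1217.0928. Additive constants drop out.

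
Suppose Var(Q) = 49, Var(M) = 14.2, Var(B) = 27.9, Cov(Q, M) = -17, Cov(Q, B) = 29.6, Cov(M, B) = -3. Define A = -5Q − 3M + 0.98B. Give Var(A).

Var(A) = 597.15516

Var(A) = a²·Var(Q) + b²·Var(M) + c²·Var(B) + 2ab·Cov(Q, M) + 2ac·Cov(Q, B) + 2bc·Cov(M, B), with a = -5, b = -3, c = 0.98.
= 1225 + 127.8 + 26.79516 + (-510) + (-290.08) + 17.64
= 597.15516.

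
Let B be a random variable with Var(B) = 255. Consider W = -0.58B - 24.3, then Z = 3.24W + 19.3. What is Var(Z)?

Var(Z) = 900.5051232

Var(W) = (-0.58)²·255 = 85.782.
Var(Z) = 3.24²·85.782 = 900.5051232.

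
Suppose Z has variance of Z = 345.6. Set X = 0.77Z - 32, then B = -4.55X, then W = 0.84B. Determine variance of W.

variance of X = 0.77²·345.6 = 204.90624.
variance of B = (-4.55)²·204.90624 = 4242.0714336.
variance of W = 0.84²·4242.0714336 = 2993.20560354816.

variance of W = 2993.20560354816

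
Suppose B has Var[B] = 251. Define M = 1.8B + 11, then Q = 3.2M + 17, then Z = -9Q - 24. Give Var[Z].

Var[M] = 1.8²·251 = 813.24.
Var[Q] = 3.2²·813.24 = 8327.5776.
Var[Z] = (-9)²·8327.5776 = 674533.7856.

Var[Z] = 674533.7856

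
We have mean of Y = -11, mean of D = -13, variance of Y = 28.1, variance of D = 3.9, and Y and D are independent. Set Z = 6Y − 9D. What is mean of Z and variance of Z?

mean of Z = 51, variance of Z = 1327.5

mean of Z = 6·mean of Y + (-9)·mean of D = 6·(-11) + (-9)·(-13) = 51.
variance of Z = a²·variance of Y + b²·variance of D + 2ab·Cov(Y, D) with a = 6, b = -9.
Independence gives Cov(Y, D) = 0.
= 6²·28.1 + (-9)²·3.9 + 2·6·(-9)·0
= 1011.6 + 315.9 + 0 = 1327.5.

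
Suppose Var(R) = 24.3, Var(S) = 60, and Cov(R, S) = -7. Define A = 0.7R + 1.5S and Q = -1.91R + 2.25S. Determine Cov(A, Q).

Cov(A, Q) = 179.0409

By bilinearity, Cov(A, Q) = ac·Var(R) + bd·Var(S) + (ad+bc)·Cov(R, S), with a=0.7, b=1.5, c=-1.91, d=2.25.
ac·Var(R) = 0.7·(-1.91)·24.3 = -32.4891
bd·Var(S) = 1.5·2.25·60 = 202.5
(ad+bc)·Cov(R, S) = (-1.29)·(-7) = 9.03
Cov(A, Q) = -32.4891 + 202.5 + 9.03 = 179.0409.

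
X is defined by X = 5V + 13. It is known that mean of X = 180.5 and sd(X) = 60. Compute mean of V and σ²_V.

From X = 5V + 13: mean of X = a·mean of V + b, so mean of V = (mean of X − b)/a = (180.5 − 13)/5 = 33.5.
σ²_X = 60² = 3600.
σ²_X = a²·σ²_V, so σ²_V = 3600/5² = 144.

mean of V = 33.5, σ²_V = 144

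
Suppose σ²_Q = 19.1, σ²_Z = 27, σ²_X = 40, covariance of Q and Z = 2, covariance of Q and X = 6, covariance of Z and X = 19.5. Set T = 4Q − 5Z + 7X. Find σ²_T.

σ²_T = a²·σ²_Q + b²·σ²_Z + c²·σ²_X + 2ab·covariance of Q and Z + 2ac·covariance of Q and X + 2bc·covariance of Z and X, with a = 4, b = -5, c = 7.
= 305.6 + 675 + 1960 + (-80) + 336 + (-1365)
= 1831.6.

σ²_T = 1831.6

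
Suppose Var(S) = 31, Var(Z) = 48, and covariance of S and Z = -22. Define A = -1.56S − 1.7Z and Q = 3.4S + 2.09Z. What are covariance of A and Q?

By bilinearity, covariance of A and Q = ac·Var(S) + bd·Var(Z) + (ad+bc)·covariance of S and Z, with a=-1.56, b=-1.7, c=3.4, d=2.09.
ac·Var(S) = (-1.56)·3.4·31 = -164.424
bd·Var(Z) = (-1.7)·2.09·48 = -170.544
(ad+bc)·covariance of S and Z = (-9.0404)·(-22) = 198.8888
covariance of A and Q = -164.424 + (-170.544) + 198.8888 = -136.0792.

covariance of A and Q = -136.0792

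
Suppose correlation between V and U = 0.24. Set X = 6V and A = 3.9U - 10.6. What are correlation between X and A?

correlation between X and A = 0.24

Linear rescalings preserve correlation up to sign; here the slopes 6 and 3.9 have the same sign, so correlation between X and A = correlation between V and U = 0.24.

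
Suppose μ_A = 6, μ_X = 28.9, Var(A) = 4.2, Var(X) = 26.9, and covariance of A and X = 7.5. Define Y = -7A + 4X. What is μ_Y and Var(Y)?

μ_Y = 73.6, Var(Y) = 216.2

μ_Y = (-7)·μ_A + 4·μ_X = (-7)·6 + 4·28.9 = 73.6.
Var(Y) = a²·Var(A) + b²·Var(X) + 2ab·covariance of A and X with a = -7, b = 4.
= (-7)²·4.2 + 4²·26.9 + 2·(-7)·4·7.5
= 205.8 + 430.4 + (-420) = 216.2.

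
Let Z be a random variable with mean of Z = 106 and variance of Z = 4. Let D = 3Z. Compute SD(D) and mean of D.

D = 3Z is linear with a = 3, b = 0.
SD(Z) = √4 = 2.
SD(D) = |a|·SD(Z) = |3|·2 = 6.
mean of D = a·mean of Z + b = 3·106 = 318.

SD(D) = 6, mean of D = 318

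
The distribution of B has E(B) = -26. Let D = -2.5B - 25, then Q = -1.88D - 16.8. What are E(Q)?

E(D) = (-2.5)·(-26) + (-25) = 40.
E(Q) = (-1.88)·40 + (-16.8) = -92.

E(Q) = -92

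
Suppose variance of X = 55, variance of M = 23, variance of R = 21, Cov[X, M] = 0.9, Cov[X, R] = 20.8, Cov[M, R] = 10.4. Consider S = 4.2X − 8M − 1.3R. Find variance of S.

variance of S = a²·variance of X + b²·variance of M + c²·variance of R + 2ab·Cov[X, M] + 2ac·Cov[X, R] + 2bc·Cov[M, R], with a = 4.2, b = -8, c = -1.3.
= 970.2 + 1472 + 35.49 + (-60.48) + (-227.136) + 216.32
= 2406.394.

variance of S = 2406.394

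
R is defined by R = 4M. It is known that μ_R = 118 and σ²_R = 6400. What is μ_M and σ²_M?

From R = 4M: μ_R = a·μ_M + b, so μ_M = (μ_R − b)/a = (118 − 0)/4 = 29.5.
σ²_R = a²·σ²_M, so σ²_M = 6400/4² = 400.

μ_M = 29.5, σ²_M = 400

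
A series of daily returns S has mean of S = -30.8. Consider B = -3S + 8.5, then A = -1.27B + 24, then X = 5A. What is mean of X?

mean of B = (-3)·(-30.8) + 8.5 = 100.9.
mean of A = (-1.27)·100.9 + 24 = -104.143.
mean of X = 5·(-104.143) = -520.715.

mean of X = -520.715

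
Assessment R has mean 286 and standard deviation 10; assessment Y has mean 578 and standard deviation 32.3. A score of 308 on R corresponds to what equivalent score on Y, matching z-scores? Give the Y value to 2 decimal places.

z = (308 − 286)/10 = 2.2.
Y = 578 + z·32.3 = 578 + (308 − 286)·32.3/10 = 649.06.

Y = 649.06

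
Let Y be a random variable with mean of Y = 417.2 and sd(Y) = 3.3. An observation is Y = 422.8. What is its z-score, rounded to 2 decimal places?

z = 1.70

z = (Y − mean of Y) / sd(Y) = (422.8 − 417.2) / 3.3 ≈ 1.70.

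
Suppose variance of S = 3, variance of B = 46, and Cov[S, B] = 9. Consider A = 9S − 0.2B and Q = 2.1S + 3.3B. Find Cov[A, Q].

By bilinearity, Cov[A, Q] = ac·variance of S + bd·variance of B + (ad+bc)·Cov[S, B], with a=9, b=-0.2, c=2.1, d=3.3.
ac·variance of S = 9·2.1·3 = 56.7
bd·variance of B = (-0.2)·3.3·46 = -30.36
(ad+bc)·Cov[S, B] = (29.28)·9 = 263.52
Cov[A, Q] = 56.7 + (-30.36) + 263.52 = 289.86.

Cov[A, Q] = 289.86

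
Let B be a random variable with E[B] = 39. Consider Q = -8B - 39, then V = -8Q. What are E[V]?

E[V] = 2808

E[Q] = (-8)·39 + (-39) = -351.
E[V] = (-8)·(-351) = 2808.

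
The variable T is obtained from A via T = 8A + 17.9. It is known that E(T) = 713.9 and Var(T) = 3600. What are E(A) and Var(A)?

From T = 8A + 17.9: E(T) = a·E(A) + b, so E(A) = (E(T) − b)/a = (713.9 − 17.9)/8 = 87.
Var(T) = a²·Var(A), so Var(A) = 3600/8² = 56.25.

E(A) = 87, Var(A) = 56.25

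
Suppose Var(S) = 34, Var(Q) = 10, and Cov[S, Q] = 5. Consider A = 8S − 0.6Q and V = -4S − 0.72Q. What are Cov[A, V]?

Cov[A, V] = -1100.48

By bilinearity, Cov[A, V] = ac·Var(S) + bd·Var(Q) + (ad+bc)·Cov[S, Q], with a=8, b=-0.6, c=-4, d=-0.72.
ac·Var(S) = 8·(-4)·34 = -1088
bd·Var(Q) = (-0.6)·(-0.72)·10 = 4.32
(ad+bc)·Cov[S, Q] = (-3.36)·5 = -16.8
Cov[A, V] = -1088 + 4.32 + (-16.8) = -1100.48.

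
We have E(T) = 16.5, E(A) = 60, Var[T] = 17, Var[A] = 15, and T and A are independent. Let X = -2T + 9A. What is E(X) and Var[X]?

E(X) = (-2)·E(T) + 9·E(A) = (-2)·16.5 + 9·60 = 507.
Var[X] = a²·Var[T] + b²·Var[A] + 2ab·Cov(T, A) with a = -2, b = 9.
Independence gives Cov(T, A) = 0.
= (-2)²·17 + 9²·15 + 2·(-2)·9·0
= 68 + 1215 + 0 = 1283.

E(X) = 507, Var[X] = 1283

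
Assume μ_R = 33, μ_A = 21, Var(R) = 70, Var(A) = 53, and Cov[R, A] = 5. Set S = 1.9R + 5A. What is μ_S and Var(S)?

μ_S = 167.7, Var(S) = 1672.7

μ_S = 1.9·μ_R + 5·μ_A = 1.9·33 + 5·21 = 167.7.
Var(S) = a²·Var(R) + b²·Var(A) + 2ab·Cov[R, A] with a = 1.9, b = 5.
= 1.9²·70 + 5²·53 + 2·1.9·5·5
= 252.7 + 1325 + 95 = 1672.7.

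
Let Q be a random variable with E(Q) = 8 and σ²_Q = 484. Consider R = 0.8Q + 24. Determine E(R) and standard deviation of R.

E(R) = 30.4, standard deviation of R = 17.6

R = 0.8Q + 24 is linear with a = 0.8, b = 24.
E(R) = a·E(Q) + b = 0.8·8 + 24 = 30.4.
standard deviation of Q = √484 = 22.
standard deviation of R = |a|·standard deviation of Q = |0.8|·22 = 17.6.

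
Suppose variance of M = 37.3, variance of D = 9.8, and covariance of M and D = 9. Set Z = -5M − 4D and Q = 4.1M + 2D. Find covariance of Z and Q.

covariance of Z and Q = -1080.65

By bilinearity, covariance of Z and Q = ac·variance of M + bd·variance of D + (ad+bc)·covariance of M and D, with a=-5, b=-4, c=4.1, d=2.
ac·variance of M = (-5)·4.1·37.3 = -764.65
bd·variance of D = (-4)·2·9.8 = -78.4
(ad+bc)·covariance of M and D = (-26.4)·9 = -237.6
covariance of Z and Q = -764.65 + (-78.4) + (-237.6) = -1080.65.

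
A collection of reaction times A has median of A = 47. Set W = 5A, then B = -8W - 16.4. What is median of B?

median of B = -1896.4

median of W = 5·47 = 235.
median of B = (-8)·235 + (-16.4) = -1896.4.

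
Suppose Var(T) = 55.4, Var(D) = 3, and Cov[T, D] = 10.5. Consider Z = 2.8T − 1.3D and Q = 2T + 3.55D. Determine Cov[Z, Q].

By bilinearity, Cov[Z, Q] = ac·Var(T) + bd·Var(D) + (ad+bc)·Cov[T, D], with a=2.8, b=-1.3, c=2, d=3.55.
ac·Var(T) = 2.8·2·55.4 = 310.24
bd·Var(D) = (-1.3)·3.55·3 = -13.845
(ad+bc)·Cov[T, D] = (7.34)·10.5 = 77.07
Cov[Z, Q] = 310.24 + (-13.845) + 77.07 = 373.465.

Cov[Z, Q] = 373.465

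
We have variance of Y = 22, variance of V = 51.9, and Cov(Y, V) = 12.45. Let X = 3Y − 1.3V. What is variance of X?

variance of X = a²·variance of Y + b²·variance of V + 2ab·Cov(Y, V) with a = 3, b = -1.3.
= 3²·22 + (-1.3)²·51.9 + 2·3·(-1.3)·12.45
= 198 + 87.711 + (-97.11) = 188.601.

variance of X = 188.601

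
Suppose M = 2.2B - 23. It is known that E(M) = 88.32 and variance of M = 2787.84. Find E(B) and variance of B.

E(B) = 50.6, variance of B = 576

From M = 2.2B - 23: E(M) = a·E(B) + b, so E(B) = (E(M) − b)/a = (88.32 − (-23))/2.2 = 50.6.
variance of M = a²·variance of B, so variance of B = 2787.84/2.2² = 576.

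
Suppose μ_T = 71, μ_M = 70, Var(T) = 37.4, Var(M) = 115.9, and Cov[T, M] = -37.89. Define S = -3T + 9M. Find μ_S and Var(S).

μ_S = (-3)·μ_T + 9·μ_M = (-3)·71 + 9·70 = 417.
Var(S) = a²·Var(T) + b²·Var(M) + 2ab·Cov[T, M] with a = -3, b = 9.
= (-3)²·37.4 + 9²·115.9 + 2·(-3)·9·(-37.89)
= 336.6 + 9387.9 + 2046.06 = 11770.56.

μ_S = 417, Var(S) = 11770.56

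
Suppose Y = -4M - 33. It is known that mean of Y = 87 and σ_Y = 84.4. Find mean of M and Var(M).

From Y = -4M - 33: mean of Y = a·mean of M + b, so mean of M = (mean of Y − b)/a = (87 − (-33))/(-4) = -30.
Var(Y) = 84.4² = 7123.36.
Var(Y) = a²·Var(M), so Var(M) = 7123.36/(-4)² = 445.21.

mean of M = -30, Var(M) = 445.21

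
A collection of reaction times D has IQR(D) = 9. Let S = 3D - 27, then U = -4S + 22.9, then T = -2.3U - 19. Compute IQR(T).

IQR(S) = |3|·9 = 27.
IQR(U) = |-4|·27 = 108.
IQR(T) = |-2.3|·108 = 248.4.

IQR(T) = 248.4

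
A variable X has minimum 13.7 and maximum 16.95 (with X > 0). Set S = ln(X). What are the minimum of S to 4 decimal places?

ln(X) is increasing on this domain, so min(S) comes from min(X) = 13.7: min(S) = ln(13.7) ≈ 2.6174.

min(S) = 2.6174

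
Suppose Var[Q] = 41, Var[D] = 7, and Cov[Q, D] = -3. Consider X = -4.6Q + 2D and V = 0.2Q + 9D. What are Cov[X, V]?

By bilinearity, Cov[X, V] = ac·Var[Q] + bd·Var[D] + (ad+bc)·Cov[Q, D], with a=-4.6, b=2, c=0.2, d=9.
ac·Var[Q] = (-4.6)·0.2·41 = -37.72
bd·Var[D] = 2·9·7 = 126
(ad+bc)·Cov[Q, D] = (-41)·(-3) = 123
Cov[X, V] = -37.72 + 126 + 123 = 211.28.

Cov[X, V] = 211.28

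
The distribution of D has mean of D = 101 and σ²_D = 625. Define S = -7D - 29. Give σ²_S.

S = -7D - 29 is linear with a = -7, b = -29.
σ²_S = a²·σ²_D = (-7)²·625 = 30625 (the additive constant -29 does not affect variance).

σ²_S = 30625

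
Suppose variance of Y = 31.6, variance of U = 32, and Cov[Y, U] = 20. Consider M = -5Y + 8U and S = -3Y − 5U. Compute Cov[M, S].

Cov[M, S] = -786

By bilinearity, Cov[M, S] = ac·variance of Y + bd·variance of U + (ad+bc)·Cov[Y, U], with a=-5, b=8, c=-3, d=-5.
ac·variance of Y = (-5)·(-3)·31.6 = 474
bd·variance of U = 8·(-5)·32 = -1280
(ad+bc)·Cov[Y, U] = (1)·20 = 20
Cov[M, S] = 474 + (-1280) + 20 = -786.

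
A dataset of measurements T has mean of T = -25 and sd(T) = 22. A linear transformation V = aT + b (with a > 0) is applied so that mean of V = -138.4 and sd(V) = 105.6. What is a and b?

sd(V) = a·sd(T) (a > 0), so a = 105.6/22 = 4.8.
mean of V = a·mean of T + b, so b = -138.4 − 4.8·(-25) = -18.4.

a = 4.8, b = -18.4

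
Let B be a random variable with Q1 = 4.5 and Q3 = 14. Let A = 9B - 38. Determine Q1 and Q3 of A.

Q1(A) = 2.5, Q3(A) = 88

a = 9 > 0: Q1(A) = a·Q1(B)+b = 2.5, Q3(A) = a·Q3(B)+b = 88.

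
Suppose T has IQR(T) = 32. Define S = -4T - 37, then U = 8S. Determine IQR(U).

IQR(U) = 1024

IQR(S) = |-4|·32 = 128.
IQR(U) = |8|·128 = 1024.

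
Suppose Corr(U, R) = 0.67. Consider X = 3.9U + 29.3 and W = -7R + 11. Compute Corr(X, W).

Corr(X, W) = -0.67

Linear rescalings preserve |correlation|; the slopes 3.9 and -7 have opposite signs, so the correlation flips sign: Corr(X, W) = −Corr(U, R) = -0.67.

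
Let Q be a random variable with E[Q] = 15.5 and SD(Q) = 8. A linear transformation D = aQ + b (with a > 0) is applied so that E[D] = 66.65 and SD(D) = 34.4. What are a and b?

a = 4.3, b = 0

SD(D) = a·SD(Q) (a > 0), so a = 34.4/8 = 4.3.
E[D] = a·E[Q] + b, so b = 66.65 − 4.3·15.5 = 0.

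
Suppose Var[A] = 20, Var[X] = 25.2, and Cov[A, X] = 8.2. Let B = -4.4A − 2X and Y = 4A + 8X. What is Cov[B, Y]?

Cov[B, Y] = -1109.44

By bilinearity, Cov[B, Y] = ac·Var[A] + bd·Var[X] + (ad+bc)·Cov[A, X], with a=-4.4, b=-2, c=4, d=8.
ac·Var[A] = (-4.4)·4·20 = -352
bd·Var[X] = (-2)·8·25.2 = -403.2
(ad+bc)·Cov[A, X] = (-43.2)·8.2 = -354.24
Cov[B, Y] = -352 + (-403.2) + (-354.24) = -1109.44.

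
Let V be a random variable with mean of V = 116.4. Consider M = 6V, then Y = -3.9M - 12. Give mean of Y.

mean of Y = -2735.76

mean of M = 6·116.4 = 698.4.
mean of Y = (-3.9)·698.4 + (-12) = -2735.76.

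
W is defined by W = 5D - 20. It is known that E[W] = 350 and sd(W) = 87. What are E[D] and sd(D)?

E[D] = 74, sd(D) = 17.4

From W = 5D - 20: E[W] = a·E[D] + b, so E[D] = (E[W] − b)/a = (350 − (-20))/5 = 74.
sd(W) = |a|·sd(D), so sd(D) = 87/|5| = 17.4.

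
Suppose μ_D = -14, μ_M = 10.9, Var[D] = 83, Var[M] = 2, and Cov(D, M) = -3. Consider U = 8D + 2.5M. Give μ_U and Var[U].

μ_U = -84.75, Var[U] = 5204.5

μ_U = 8·μ_D + 2.5·μ_M = 8·(-14) + 2.5·10.9 = -84.75.
Var[U] = a²·Var[D] + b²·Var[M] + 2ab·Cov(D, M) with a = 8, b = 2.5.
= 8²·83 + 2.5²·2 + 2·8·2.5·(-3)
= 5312 + 12.5 + (-120) = 5204.5.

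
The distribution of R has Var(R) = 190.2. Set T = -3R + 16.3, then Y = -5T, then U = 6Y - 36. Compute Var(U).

Var(U) = 1540620

Var(T) = (-3)²·190.2 = 1711.8.
Var(Y) = (-5)²·1711.8 = 42795.
Var(U) = 6²·42795 = 1540620.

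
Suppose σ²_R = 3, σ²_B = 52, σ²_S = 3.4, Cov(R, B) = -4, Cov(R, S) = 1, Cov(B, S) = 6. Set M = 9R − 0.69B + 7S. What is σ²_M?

σ²_M = a²·σ²_R + b²·σ²_B + c²·σ²_S + 2ab·Cov(R, B) + 2ac·Cov(R, S) + 2bc·Cov(B, S), with a = 9, b = -0.69, c = 7.
= 243 + 24.7572 + 166.6 + 49.68 + 126 + (-57.96)
= 552.0772.

σ²_M = 552.0772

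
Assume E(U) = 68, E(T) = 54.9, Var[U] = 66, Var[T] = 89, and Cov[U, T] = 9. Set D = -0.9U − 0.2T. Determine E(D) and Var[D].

E(D) = (-0.9)·E(U) + (-0.2)·E(T) = (-0.9)·68 + (-0.2)·54.9 = -72.18.
Var[D] = a²·Var[U] + b²·Var[T] + 2ab·Cov[U, T] with a = -0.9, b = -0.2.
= (-0.9)²·66 + (-0.2)²·89 + 2·(-0.9)·(-0.2)·9
= 53.46 + 3.56 + 3.24 = 60.26.

E(D) = -72.18, Var[D] = 60.26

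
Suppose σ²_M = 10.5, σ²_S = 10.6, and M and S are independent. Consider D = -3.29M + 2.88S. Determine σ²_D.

σ²_D = a²·σ²_M + b²·σ²_S + 2ab·Cov[M, S] with a = -3.29, b = 2.88.
Independence gives Cov[M, S] = 0.
= (-3.29)²·10.5 + 2.88²·10.6 + 2·(-3.29)·2.88·0
= 113.65305 + 87.92064 + 0 = 201.57369.

σ²_D = 201.57369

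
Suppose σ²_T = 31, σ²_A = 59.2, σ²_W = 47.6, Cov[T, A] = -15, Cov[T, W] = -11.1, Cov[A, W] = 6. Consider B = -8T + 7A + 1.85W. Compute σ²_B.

σ²_B = 7211.671

σ²_B = a²·σ²_T + b²·σ²_A + c²·σ²_W + 2ab·Cov[T, A] + 2ac·Cov[T, W] + 2bc·Cov[A, W], with a = -8, b = 7, c = 1.85.
= 1984 + 2900.8 + 162.911 + 1680 + 328.56 + 155.4
= 7211.671.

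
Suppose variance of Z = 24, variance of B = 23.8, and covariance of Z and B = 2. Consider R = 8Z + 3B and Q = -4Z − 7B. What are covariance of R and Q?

covariance of R and Q = -1403.8

By bilinearity, covariance of R and Q = ac·variance of Z + bd·variance of B + (ad+bc)·covariance of Z and B, with a=8, b=3, c=-4, d=-7.
ac·variance of Z = 8·(-4)·24 = -768
bd·variance of B = 3·(-7)·23.8 = -499.8
(ad+bc)·covariance of Z and B = (-68)·2 = -136
covariance of R and Q = -768 + (-499.8) + (-136) = -1403.8.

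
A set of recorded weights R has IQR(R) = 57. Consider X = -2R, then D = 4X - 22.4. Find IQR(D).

IQR(X) = |-2|·57 = 114.
IQR(D) = |4|·114 = 456.

IQR(D) = 456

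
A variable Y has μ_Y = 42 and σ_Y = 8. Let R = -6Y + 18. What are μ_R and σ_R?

R = -6Y + 18 is linear with a = -6, b = 18.
μ_R = a·μ_Y + b = (-6)·42 + 18 = -234.
σ_R = |a|·σ_Y = |-6|·8 = 48.

μ_R = -234, σ_R = 48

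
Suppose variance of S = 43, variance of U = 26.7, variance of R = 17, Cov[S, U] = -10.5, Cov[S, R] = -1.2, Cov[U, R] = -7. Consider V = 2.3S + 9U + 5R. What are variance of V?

variance of V = 1722.87

variance of V = a²·variance of S + b²·variance of U + c²·variance of R + 2ab·Cov[S, U] + 2ac·Cov[S, R] + 2bc·Cov[U, R], with a = 2.3, b = 9, c = 5.
= 227.47 + 2162.7 + 425 + (-434.7) + (-27.6) + (-630)
= 1722.87.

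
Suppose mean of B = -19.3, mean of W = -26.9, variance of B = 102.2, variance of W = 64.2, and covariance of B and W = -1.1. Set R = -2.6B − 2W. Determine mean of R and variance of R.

mean of R = (-2.6)·mean of B + (-2)·mean of W = (-2.6)·(-19.3) + (-2)·(-26.9) = 103.98.
variance of R = a²·variance of B + b²·variance of W + 2ab·covariance of B and W with a = -2.6, b = -2.
= (-2.6)²·102.2 + (-2)²·64.2 + 2·(-2.6)·(-2)·(-1.1)
= 690.872 + 256.8 + (-11.44) = 936.232.

mean of R = 103.98, variance of R = 936.232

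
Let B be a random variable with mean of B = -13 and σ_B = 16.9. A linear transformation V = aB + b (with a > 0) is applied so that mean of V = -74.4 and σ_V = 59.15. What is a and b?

a = 3.5, b = -28.9

σ_V = a·σ_B (a > 0), so a = 59.15/16.9 = 3.5.
mean of V = a·mean of B + b, so b = -74.4 − 3.5·(-13) = -28.9.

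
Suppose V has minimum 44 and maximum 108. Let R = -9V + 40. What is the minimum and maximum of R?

min(R) = -932, max(R) = -356

a = -9 < 0, so order reverses: min(R) = a·max(V)+b = (-9)·108 + 40 = -932; max(R) = a·min(V)+b = (-9)·44 + 40 = -356.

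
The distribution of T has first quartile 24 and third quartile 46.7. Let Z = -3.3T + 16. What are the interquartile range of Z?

IQR(Z) = 74.91

IQR of T = Q3 − Q1 = 46.7 − 24 = 22.7.
Under Z = aT + b, IQR(Z) = |a|·IQR(T) = |-3.3|·22.7 = 74.91 (shifts cancel; spread scales by |a|).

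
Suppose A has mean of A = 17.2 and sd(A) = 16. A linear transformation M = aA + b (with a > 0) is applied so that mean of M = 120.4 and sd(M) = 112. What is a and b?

sd(M) = a·sd(A) (a > 0), so a = 112/16 = 7.
mean of M = a·mean of A + b, so b = 120.4 − 7·17.2 = 0.

a = 7, b = 0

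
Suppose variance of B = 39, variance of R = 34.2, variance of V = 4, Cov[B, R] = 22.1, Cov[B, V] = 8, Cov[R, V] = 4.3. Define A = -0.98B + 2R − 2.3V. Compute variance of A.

variance of A = 105.2876

variance of A = a²·variance of B + b²·variance of R + c²·variance of V + 2ab·Cov[B, R] + 2ac·Cov[B, V] + 2bc·Cov[R, V], with a = -0.98, b = 2, c = -2.3.
= 37.4556 + 136.8 + 21.16 + (-86.632) + 36.064 + (-39.56)
= 105.2876.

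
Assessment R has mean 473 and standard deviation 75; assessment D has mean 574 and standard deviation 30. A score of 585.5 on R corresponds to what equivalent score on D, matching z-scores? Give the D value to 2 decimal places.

D = 619.00

z = (585.5 − 473)/75 = 1.5.
D = 574 + z·30 = 574 + (585.5 − 473)·30/75 = 619.00.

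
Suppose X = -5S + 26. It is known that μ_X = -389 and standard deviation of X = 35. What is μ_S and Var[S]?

μ_S = 83, Var[S] = 49

From X = -5S + 26: μ_X = a·μ_S + b, so μ_S = (μ_X − b)/a = (-389 − 26)/(-5) = 83.
Var[X] = 35² = 1225.
Var[X] = a²·Var[S], so Var[S] = 1225/(-5)² = 49.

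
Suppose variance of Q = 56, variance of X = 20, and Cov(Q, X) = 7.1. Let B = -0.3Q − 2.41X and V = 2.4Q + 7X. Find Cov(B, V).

Cov(B, V) = -433.6964

By bilinearity, Cov(B, V) = ac·variance of Q + bd·variance of X + (ad+bc)·Cov(Q, X), with a=-0.3, b=-2.41, c=2.4, d=7.
ac·variance of Q = (-0.3)·2.4·56 = -40.32
bd·variance of X = (-2.41)·7·20 = -337.4
(ad+bc)·Cov(Q, X) = (-7.884)·7.1 = -55.9764
Cov(B, V) = -40.32 + (-337.4) + (-55.9764) = -433.6964.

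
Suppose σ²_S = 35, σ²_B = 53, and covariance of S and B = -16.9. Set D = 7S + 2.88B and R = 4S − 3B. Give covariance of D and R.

By bilinearity, covariance of D and R = ac·σ²_S + bd·σ²_B + (ad+bc)·covariance of S and B, with a=7, b=2.88, c=4, d=-3.
ac·σ²_S = 7·4·35 = 980
bd·σ²_B = 2.88·(-3)·53 = -457.92
(ad+bc)·covariance of S and B = (-9.48)·(-16.9) = 160.212
covariance of D and R = 980 + (-457.92) + 160.212 = 682.292.

covariance of D and R = 682.292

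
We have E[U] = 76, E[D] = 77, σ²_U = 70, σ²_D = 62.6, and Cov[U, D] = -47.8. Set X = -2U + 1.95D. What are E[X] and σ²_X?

E[X] = (-2)·E[U] + 1.95·E[D] = (-2)·76 + 1.95·77 = -1.85.
σ²_X = a²·σ²_U + b²·σ²_D + 2ab·Cov[U, D] with a = -2, b = 1.95.
= (-2)²·70 + 1.95²·62.6 + 2·(-2)·1.95·(-47.8)
= 280 + 238.0365 + 372.84 = 890.8765.

E[X] = -1.85, σ²_X = 890.8765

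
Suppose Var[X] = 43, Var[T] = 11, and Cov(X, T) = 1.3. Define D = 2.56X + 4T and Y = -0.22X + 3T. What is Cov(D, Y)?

Cov(D, Y) = 116.6224

By bilinearity, Cov(D, Y) = ac·Var[X] + bd·Var[T] + (ad+bc)·Cov(X, T), with a=2.56, b=4, c=-0.22, d=3.
ac·Var[X] = 2.56·(-0.22)·43 = -24.2176
bd·Var[T] = 4·3·11 = 132
(ad+bc)·Cov(X, T) = (6.8)·1.3 = 8.84
Cov(D, Y) = -24.2176 + 132 + 8.84 = 116.6224.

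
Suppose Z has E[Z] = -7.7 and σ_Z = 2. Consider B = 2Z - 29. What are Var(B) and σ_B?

B = 2Z - 29 is linear with a = 2, b = -29.
Var(Z) = 2² = 4.
Var(B) = a²·Var(Z) = 2²·4 = 16 (the additive constant -29 does not affect variance).
σ_B = |a|·σ_Z = |2|·2 = 4.

Var(B) = 16, σ_B = 4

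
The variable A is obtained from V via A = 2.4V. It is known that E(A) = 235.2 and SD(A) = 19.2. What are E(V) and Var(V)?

From A = 2.4V: E(A) = a·E(V) + b, so E(V) = (E(A) − b)/a = (235.2 − 0)/2.4 = 98.
Var(A) = 19.2² = 368.64.
Var(A) = a²·Var(V), so Var(V) = 368.64/2.4² = 64.

E(V) = 98, Var(V) = 64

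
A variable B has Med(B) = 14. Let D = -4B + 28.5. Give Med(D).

Med(D) = -27.5

A linear map preserves order up to sign, so Med(D) = a·Med(B) + b = (-4)·14 + 28.5 = -27.5.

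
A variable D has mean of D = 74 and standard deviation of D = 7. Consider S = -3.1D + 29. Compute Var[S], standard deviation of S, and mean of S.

S = -3.1D + 29 is linear with a = -3.1, b = 29.
Var[D] = 7² = 49.
Var[S] = a²·Var[D] = (-3.1)²·49 = 470.89 (the additive constant 29 does not affect variance).
standard deviation of S = |a|·standard deviation of D = |-3.1|·7 = 21.7.
mean of S = a·mean of D + b = (-3.1)·74 + 29 = -200.4.

Var[S] = 470.89, standard deviation of S = 21.7, mean of S = -200.4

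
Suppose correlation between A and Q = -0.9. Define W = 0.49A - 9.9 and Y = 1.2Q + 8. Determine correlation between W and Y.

Linear rescalings preserve correlation up to sign; here the slopes 0.49 and 1.2 have the same sign, so correlation between W and Y = correlation between A and Q = -0.9.

correlation between W and Y = -0.9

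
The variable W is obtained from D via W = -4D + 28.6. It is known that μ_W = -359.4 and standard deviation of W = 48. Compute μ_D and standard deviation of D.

μ_D = 97, standard deviation of D = 12

From W = -4D + 28.6: μ_W = a·μ_D + b, so μ_D = (μ_W − b)/a = (-359.4 − 28.6)/(-4) = 97.
standard deviation of W = |a|·standard deviation of D, so standard deviation of D = 48/|-4| = 12.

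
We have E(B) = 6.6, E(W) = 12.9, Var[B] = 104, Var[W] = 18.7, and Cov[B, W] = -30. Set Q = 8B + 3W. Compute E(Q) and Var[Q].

E(Q) = 91.5, Var[Q] = 5384.3

E(Q) = 8·E(B) + 3·E(W) = 8·6.6 + 3·12.9 = 91.5.
Var[Q] = a²·Var[B] + b²·Var[W] + 2ab·Cov[B, W] with a = 8, b = 3.
= 8²·104 + 3²·18.7 + 2·8·3·(-30)
= 6656 + 168.3 + (-1440) = 5384.3.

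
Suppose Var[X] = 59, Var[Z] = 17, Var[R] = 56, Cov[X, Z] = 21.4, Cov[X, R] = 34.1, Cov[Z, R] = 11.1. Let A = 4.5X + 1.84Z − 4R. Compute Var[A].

Var[A] = a²·Var[X] + b²·Var[Z] + c²·Var[R] + 2ab·Cov[X, Z] + 2ac·Cov[X, R] + 2bc·Cov[Z, R], with a = 4.5, b = 1.84, c = -4.
= 1194.75 + 57.5552 + 896 + 354.384 + (-1227.6) + (-163.392)
= 1111.6972.

Var[A] = 1111.6972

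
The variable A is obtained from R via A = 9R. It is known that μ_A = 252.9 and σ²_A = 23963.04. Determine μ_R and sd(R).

μ_R = 28.1, sd(R) = 17.2

From A = 9R: μ_A = a·μ_R + b, so μ_R = (μ_A − b)/a = (252.9 − 0)/9 = 28.1.
sd(A) = √23963.04 = 154.8.
sd(A) = |a|·sd(R), so sd(R) = 154.8/|9| = 17.2.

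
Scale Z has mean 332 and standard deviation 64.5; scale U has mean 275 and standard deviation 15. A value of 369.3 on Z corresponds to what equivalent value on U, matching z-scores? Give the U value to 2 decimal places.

U = 283.67

z = (369.3 − 332)/64.5 ≈ 0.5783.
U = 275 + z·15 = 275 + (369.3 − 332)·15/64.5 ≈ 283.67.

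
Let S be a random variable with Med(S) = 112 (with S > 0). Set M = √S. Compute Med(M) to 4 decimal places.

Med(M) = 10.583

√S is monotone on this domain, so Med(M) = √(112) ≈ 10.583.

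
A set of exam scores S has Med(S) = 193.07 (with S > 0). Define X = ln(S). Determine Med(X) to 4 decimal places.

Med(X) = 5.2631

ln(S) is monotone on this domain, so Med(X) = ln(193.07) ≈ 5.2631.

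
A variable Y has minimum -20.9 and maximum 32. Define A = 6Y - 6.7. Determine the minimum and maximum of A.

min(A) = -132.1, max(A) = 185.3

a = 6 > 0, so min(A) = a·min(Y)+b = 6·(-20.9) + (-6.7) = -132.1 and max(A) = 6·32 + (-6.7) = 185.3.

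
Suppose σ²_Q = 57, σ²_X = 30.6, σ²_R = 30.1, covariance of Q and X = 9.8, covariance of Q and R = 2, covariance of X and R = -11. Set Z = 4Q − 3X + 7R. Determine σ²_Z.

σ²_Z = 3001.1

σ²_Z = a²·σ²_Q + b²·σ²_X + c²·σ²_R + 2ab·covariance of Q and X + 2ac·covariance of Q and R + 2bc·covariance of X and R, with a = 4, b = -3, c = 7.
= 912 + 275.4 + 1474.9 + (-235.2) + 112 + 462
= 3001.1.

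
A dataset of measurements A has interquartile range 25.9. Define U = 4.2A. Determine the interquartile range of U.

Under U = aA + b, IQR(U) = |a|·IQR(A) = |4.2|·25.9 = 108.78 (shifts cancel; spread scales by |a|).

IQR(U) = 108.78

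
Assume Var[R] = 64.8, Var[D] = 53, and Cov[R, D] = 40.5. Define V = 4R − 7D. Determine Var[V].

Var[V] = 1365.8

Var[V] = a²·Var[R] + b²·Var[D] + 2ab·Cov[R, D] with a = 4, b = -7.
= 4²·64.8 + (-7)²·53 + 2·4·(-7)·40.5
= 1036.8 + 2597 + (-2268) = 1365.8.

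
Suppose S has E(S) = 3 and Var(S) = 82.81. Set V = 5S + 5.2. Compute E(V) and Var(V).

E(V) = 20.2, Var(V) = 2070.25

V = 5S + 5.2 is linear with a = 5, b = 5.2.
E(V) = a·E(S) + b = 5·3 + 5.2 = 20.2.
Var(V) = a²·Var(S) = 5²·82.81 = 2070.25 (the additive constant 5.2 does not affect variance).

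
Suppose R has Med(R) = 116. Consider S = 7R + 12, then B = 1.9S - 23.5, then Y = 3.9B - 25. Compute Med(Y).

Med(Y) = 5989.19

Med(S) = 7·116 + 12 = 824.
Med(B) = 1.9·824 + (-23.5) = 1542.1.
Med(Y) = 3.9·1542.1 + (-25) = 5989.19.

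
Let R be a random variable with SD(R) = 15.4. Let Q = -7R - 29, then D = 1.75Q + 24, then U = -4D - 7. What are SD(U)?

SD(Q) = |-7|·15.4 = 107.8.
SD(D) = |1.75|·107.8 = 188.65.
SD(U) = |-4|·188.65 = 754.6.

SD(U) = 754.6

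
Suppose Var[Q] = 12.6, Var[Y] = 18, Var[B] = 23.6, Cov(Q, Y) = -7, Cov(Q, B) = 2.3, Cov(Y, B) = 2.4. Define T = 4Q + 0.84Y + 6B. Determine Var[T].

Var[T] = a²·Var[Q] + b²·Var[Y] + c²·Var[B] + 2ab·Cov(Q, Y) + 2ac·Cov(Q, B) + 2bc·Cov(Y, B), with a = 4, b = 0.84, c = 6.
= 201.6 + 12.7008 + 849.6 + (-47.04) + 110.4 + 24.192
= 1151.4528.

Var[T] = 1151.4528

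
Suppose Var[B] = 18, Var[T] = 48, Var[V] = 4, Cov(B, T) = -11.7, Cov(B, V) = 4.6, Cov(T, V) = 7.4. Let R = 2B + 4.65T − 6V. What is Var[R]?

Var[R] = a²·Var[B] + b²·Var[T] + c²·Var[V] + 2ab·Cov(B, T) + 2ac·Cov(B, V) + 2bc·Cov(T, V), with a = 2, b = 4.65, c = -6.
= 72 + 1037.88 + 144 + (-217.62) + (-110.4) + (-412.92)
= 512.94.

Var[R] = 512.94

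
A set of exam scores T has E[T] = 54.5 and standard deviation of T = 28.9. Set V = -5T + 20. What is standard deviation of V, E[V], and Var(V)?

standard deviation of V = 144.5, E[V] = -252.5, Var(V) = 20880.25

V = -5T + 20 is linear with a = -5, b = 20.
standard deviation of V = |a|·standard deviation of T = |-5|·28.9 = 144.5.
E[V] = a·E[T] + b = (-5)·54.5 + 20 = -252.5.
Var(T) = 28.9² = 835.21.
Var(V) = a²·Var(T) = (-5)²·835.21 = 20880.25 (the additive constant 20 does not affect variance).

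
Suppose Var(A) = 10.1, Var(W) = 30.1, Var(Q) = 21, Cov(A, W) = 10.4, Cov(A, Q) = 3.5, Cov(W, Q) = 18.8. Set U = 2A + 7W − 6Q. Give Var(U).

Var(U) = 899.3

Var(U) = a²·Var(A) + b²·Var(W) + c²·Var(Q) + 2ab·Cov(A, W) + 2ac·Cov(A, Q) + 2bc·Cov(W, Q), with a = 2, b = 7, c = -6.
= 40.4 + 1474.9 + 756 + 291.2 + (-84) + (-1579.2)
= 899.3.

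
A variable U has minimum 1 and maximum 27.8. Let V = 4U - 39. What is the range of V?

Range(V) = 107.2

Range of U = 27.8 − 1 = 26.8.
Range(V) = |a|·Range(U) = |4|·26.8 = 107.2.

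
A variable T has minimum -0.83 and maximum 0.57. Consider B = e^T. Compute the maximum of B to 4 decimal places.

e^T is increasing on this domain, so max(B) comes from max(T) = 0.57: max(B) = exp(0.57) ≈ 1.7683.

max(B) = 1.7683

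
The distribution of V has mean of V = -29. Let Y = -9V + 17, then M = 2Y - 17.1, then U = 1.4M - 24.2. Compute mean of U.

mean of U = 730.26

mean of Y = (-9)·(-29) + 17 = 278.
mean of M = 2·278 + (-17.1) = 538.9.
mean of U = 1.4·538.9 + (-24.2) = 730.26.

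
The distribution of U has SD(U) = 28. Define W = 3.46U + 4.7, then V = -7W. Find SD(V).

SD(V) = 678.16

SD(W) = |3.46|·28 = 96.88.
SD(V) = |-7|·96.88 = 678.16.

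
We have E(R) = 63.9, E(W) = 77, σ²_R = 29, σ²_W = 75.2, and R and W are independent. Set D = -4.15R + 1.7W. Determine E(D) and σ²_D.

E(D) = (-4.15)·E(R) + 1.7·E(W) = (-4.15)·63.9 + 1.7·77 = -134.285.
σ²_D = a²·σ²_R + b²·σ²_W + 2ab·Cov[R, W] with a = -4.15, b = 1.7.
Independence gives Cov[R, W] = 0.
= (-4.15)²·29 + 1.7²·75.2 + 2·(-4.15)·1.7·0
= 499.4525 + 217.328 + 0 = 716.7805.

E(D) = -134.285, σ²_D = 716.7805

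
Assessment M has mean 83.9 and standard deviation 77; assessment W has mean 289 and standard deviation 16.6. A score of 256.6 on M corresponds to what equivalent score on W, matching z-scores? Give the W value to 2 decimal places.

W = 326.23

z = (256.6 − 83.9)/77 ≈ 2.2429.
W = 289 + z·16.6 = 289 + (256.6 − 83.9)·16.6/77 ≈ 326.23.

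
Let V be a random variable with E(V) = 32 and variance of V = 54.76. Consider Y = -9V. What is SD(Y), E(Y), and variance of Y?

SD(Y) = 66.6, E(Y) = -288, variance of Y = 4435.56

Y = -9V is linear with a = -9, b = 0.
SD(V) = √54.76 = 7.4.
SD(Y) = |a|·SD(V) = |-9|·7.4 = 66.6.
E(Y) = a·E(V) + b = (-9)·32 = -288.
variance of Y = a²·variance of V = (-9)²·54.76 = 4435.56.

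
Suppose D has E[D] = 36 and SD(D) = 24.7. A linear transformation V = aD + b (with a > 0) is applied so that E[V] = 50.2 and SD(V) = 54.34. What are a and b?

SD(V) = a·SD(D) (a > 0), so a = 54.34/24.7 = 2.2.
E[V] = a·E[D] + b, so b = 50.2 − 2.2·36 = -29.

a = 2.2, b = -29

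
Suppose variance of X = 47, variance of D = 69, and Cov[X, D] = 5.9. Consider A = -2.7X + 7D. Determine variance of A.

variance of A = a²·variance of X + b²·variance of D + 2ab·Cov[X, D] with a = -2.7, b = 7.
= (-2.7)²·47 + 7²·69 + 2·(-2.7)·7·5.9
= 342.63 + 3381 + (-223.02) = 3500.61.

variance of A = 3500.61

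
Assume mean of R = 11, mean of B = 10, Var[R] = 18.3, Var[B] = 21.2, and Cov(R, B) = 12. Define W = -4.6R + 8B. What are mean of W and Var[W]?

mean of W = (-4.6)·mean of R + 8·mean of B = (-4.6)·11 + 8·10 = 29.4.
Var[W] = a²·Var[R] + b²·Var[B] + 2ab·Cov(R, B) with a = -4.6, b = 8.
= (-4.6)²·18.3 + 8²·21.2 + 2·(-4.6)·8·12
= 387.228 + 1356.8 + (-883.2) = 860.828.

mean of W = 29.4, Var[W] = 860.828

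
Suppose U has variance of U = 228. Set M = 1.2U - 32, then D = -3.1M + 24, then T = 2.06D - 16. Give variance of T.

variance of T = 13389.21660672

variance of M = 1.2²·228 = 328.32.
variance of D = (-3.1)²·328.32 = 3155.1552.
variance of T = 2.06²·3155.1552 = 13389.21660672.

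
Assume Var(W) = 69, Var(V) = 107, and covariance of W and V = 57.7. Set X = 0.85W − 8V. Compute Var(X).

Var(X) = 6113.1325

Var(X) = a²·Var(W) + b²·Var(V) + 2ab·covariance of W and V with a = 0.85, b = -8.
= 0.85²·69 + (-8)²·107 + 2·0.85·(-8)·57.7
= 49.8525 + 6848 + (-784.72) = 6113.1325.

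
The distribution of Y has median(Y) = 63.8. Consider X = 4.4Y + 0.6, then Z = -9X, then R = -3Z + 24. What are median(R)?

median(R) = 7619.64

median(X) = 4.4·63.8 + 0.6 = 281.32.
median(Z) = (-9)·281.32 = -2531.88.
median(R) = (-3)·(-2531.88) + 24 = 7619.64.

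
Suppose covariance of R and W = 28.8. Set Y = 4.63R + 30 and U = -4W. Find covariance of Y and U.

covariance of Y and U = a·c·covariance of R and W = 4.63·(-4)·28.8 = -533.376. Additive constants drop out.

covariance of Y and U = -533.376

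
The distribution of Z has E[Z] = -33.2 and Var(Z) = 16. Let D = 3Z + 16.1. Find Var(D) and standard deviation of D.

Var(D) = 144, standard deviation of D = 12

D = 3Z + 16.1 is linear with a = 3, b = 16.1.
Var(D) = a²·Var(Z) = 3²·16 = 144 (the additive constant 16.1 does not affect variance).
standard deviation of Z = √16 = 4.
standard deviation of D = |a|·standard deviation of Z = |3|·4 = 12.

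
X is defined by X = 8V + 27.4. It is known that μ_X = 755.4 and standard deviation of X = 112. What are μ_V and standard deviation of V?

From X = 8V + 27.4: μ_X = a·μ_V + b, so μ_V = (μ_X − b)/a = (755.4 − 27.4)/8 = 91.
standard deviation of X = |a|·standard deviation of V, so standard deviation of V = 112/|8| = 14.

μ_V = 91, standard deviation of V = 14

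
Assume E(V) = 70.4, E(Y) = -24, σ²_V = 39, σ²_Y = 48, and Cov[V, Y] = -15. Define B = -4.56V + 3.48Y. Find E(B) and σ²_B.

E(B) = -404.544, σ²_B = 1868.3136

E(B) = (-4.56)·E(V) + 3.48·E(Y) = (-4.56)·70.4 + 3.48·(-24) = -404.544.
σ²_B = a²·σ²_V + b²·σ²_Y + 2ab·Cov[V, Y] with a = -4.56, b = 3.48.
= (-4.56)²·39 + 3.48²·48 + 2·(-4.56)·3.48·(-15)
= 810.9504 + 581.2992 + 476.064 = 1868.3136.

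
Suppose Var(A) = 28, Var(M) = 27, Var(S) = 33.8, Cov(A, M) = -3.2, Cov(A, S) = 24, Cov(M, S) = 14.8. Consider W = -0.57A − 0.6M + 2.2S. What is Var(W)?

Var(W) = 80.9564

Var(W) = a²·Var(A) + b²·Var(M) + c²·Var(S) + 2ab·Cov(A, M) + 2ac·Cov(A, S) + 2bc·Cov(M, S), with a = -0.57, b = -0.6, c = 2.2.
= 9.0972 + 9.72 + 163.592 + (-2.1888) + (-60.192) + (-39.072)
= 80.9564.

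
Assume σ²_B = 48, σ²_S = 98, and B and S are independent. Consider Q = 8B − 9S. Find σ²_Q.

σ²_Q = a²·σ²_B + b²·σ²_S + 2ab·Cov[B, S] with a = 8, b = -9.
Independence gives Cov[B, S] = 0.
= 8²·48 + (-9)²·98 + 2·8·(-9)·0
= 3072 + 7938 + 0 = 11010.

σ²_Q = 11010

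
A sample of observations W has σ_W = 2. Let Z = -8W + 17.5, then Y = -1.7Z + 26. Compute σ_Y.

σ_Z = |-8|·2 = 16.
σ_Y = |-1.7|·16 = 27.2.

σ_Y = 27.2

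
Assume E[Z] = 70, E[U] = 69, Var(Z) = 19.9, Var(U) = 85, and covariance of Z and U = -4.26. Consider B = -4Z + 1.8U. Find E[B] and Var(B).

E[B] = (-4)·E[Z] + 1.8·E[U] = (-4)·70 + 1.8·69 = -155.8.
Var(B) = a²·Var(Z) + b²·Var(U) + 2ab·covariance of Z and U with a = -4, b = 1.8.
= (-4)²·19.9 + 1.8²·85 + 2·(-4)·1.8·(-4.26)
= 318.4 + 275.4 + 61.344 = 655.144.

E[B] = -155.8, Var(B) = 655.144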